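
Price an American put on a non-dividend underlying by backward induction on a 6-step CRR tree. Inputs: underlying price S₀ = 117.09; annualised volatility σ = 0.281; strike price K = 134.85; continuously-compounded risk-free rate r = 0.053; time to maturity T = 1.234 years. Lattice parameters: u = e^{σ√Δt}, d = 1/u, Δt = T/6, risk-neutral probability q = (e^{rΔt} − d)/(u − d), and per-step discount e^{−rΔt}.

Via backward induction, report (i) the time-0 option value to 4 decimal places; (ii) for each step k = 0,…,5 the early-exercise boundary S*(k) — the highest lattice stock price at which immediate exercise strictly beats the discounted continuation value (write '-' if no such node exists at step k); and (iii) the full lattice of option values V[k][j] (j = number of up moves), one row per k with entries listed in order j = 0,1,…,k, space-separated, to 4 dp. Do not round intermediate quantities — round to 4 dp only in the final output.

price = 22.4008
boundary = - - 90.7468 103.0803 90.7468 103.0803
tree:
22.4008
32.0693 13.6315
44.1032 21.2445 6.6406
54.9610 31.7697 11.6308 2.0090
64.5197 44.1032 19.7069 4.1540 0.0000
72.9346 54.9610 31.7697 8.5893 0.0000 0.0000
80.3428 64.5197 44.1032 17.7600 0.0000 0.0000 0.0000

Δt=0.20567  u=1.13591  d=0.88035  q=0.51107  discount=0.98916
step 6 (expiry): payoffs max(K−S,0) = 80.3428 64.5197 44.1032 17.7600 0.0000 0.0000 0.0000
step 5: (k=5,j=0): S=61.9154, (K−S)⁺=72.9346, hold=71.4727 ⇒ V=72.9346 exercise | (k=5,j=1): S=79.8890, (K−S)⁺=54.9610, hold=53.4991 ⇒ V=54.9610 exercise | (k=5,j=2): S=103.0803, (K−S)⁺=31.7697, hold=30.3078 ⇒ V=31.7697 exercise | (k=5,j=3): S=133.0038, (K−S)⁺=1.8462, hold=8.5893 ⇒ V=8.5893 continue | (k=5,j=4): S=171.6139, (K−S)⁺=0.0000, hold=0.0000 ⇒ V=0.0000 continue | (k=5,j=5): S=221.4324, (K−S)⁺=0.0000, hold=0.0000 ⇒ V=0.0000 continue  boundary S*=103.0803
step 4: (k=4,j=0): S=70.3303, (K−S)⁺=64.5197, hold=63.0577 ⇒ V=64.5197 exercise | (k=4,j=1): S=90.7468, (K−S)⁺=44.1032, hold=42.6413 ⇒ V=44.1032 exercise | (k=4,j=2): S=117.0900, (K−S)⁺=17.7600, hold=19.7069 ⇒ V=19.7069 continue | (k=4,j=3): S=151.0805, (K−S)⁺=0.0000, hold=4.1540 ⇒ V=4.1540 continue | (k=4,j=4): S=194.9382, (K−S)⁺=0.0000, hold=0.0000 ⇒ V=0.0000 continue  boundary S*=90.7468
step 3: (k=3,j=0): S=79.8890, (K−S)⁺=54.9610, hold=53.4991 ⇒ V=54.9610 exercise | (k=3,j=1): S=103.0803, (K−S)⁺=31.7697, hold=31.2920 ⇒ V=31.7697 exercise | (k=3,j=2): S=133.0038, (K−S)⁺=1.8462, hold=11.6308 ⇒ V=11.6308 continue | (k=3,j=3): S=171.6139, (K−S)⁺=0.0000, hold=2.0090 ⇒ V=2.0090 continue  boundary S*=103.0803
step 2: (k=2,j=0): S=90.7468, (K−S)⁺=44.1032, hold=42.6413 ⇒ V=44.1032 exercise | (k=2,j=1): S=117.0900, (K−S)⁺=17.7600, hold=21.2445 ⇒ V=21.2445 continue | (k=2,j=2): S=151.0805, (K−S)⁺=0.0000, hold=6.6406 ⇒ V=6.6406 continue  boundary S*=90.7468
step 1: (k=1,j=0): S=103.0803, (K−S)⁺=31.7697, hold=32.0693 ⇒ V=32.0693 continue | (k=1,j=1): S=133.0038, (K−S)⁺=1.8462, hold=13.6315 ⇒ V=13.6315 continue  boundary S*=-
step 0: (k=0,j=0): S=117.0900, (K−S)⁺=17.7600, hold=22.4008 ⇒ V=22.4008 continue  boundary S*=-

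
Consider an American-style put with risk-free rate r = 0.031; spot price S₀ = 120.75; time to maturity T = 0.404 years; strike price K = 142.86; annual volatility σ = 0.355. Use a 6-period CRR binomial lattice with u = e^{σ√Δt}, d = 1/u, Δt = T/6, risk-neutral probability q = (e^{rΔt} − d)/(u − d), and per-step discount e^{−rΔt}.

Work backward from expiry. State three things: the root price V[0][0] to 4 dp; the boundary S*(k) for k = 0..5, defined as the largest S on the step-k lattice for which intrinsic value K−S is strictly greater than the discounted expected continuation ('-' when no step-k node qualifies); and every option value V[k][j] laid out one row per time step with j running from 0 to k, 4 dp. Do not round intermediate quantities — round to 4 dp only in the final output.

params: Δt=0.06733 u=1.09649 d=0.91200 q=0.48831 e^(-rΔt)=0.99791
t_6 payoffs: 73.3816 59.3262 42.4274 22.1100 0.0000 0.0000 0.0000
t_5: node(5,0) S=76.1826 payoff=66.6774 vs cont=66.3795 → 66.6774 [stop]  node(5,1) S=91.5943 payoff=51.2657 vs cont=50.9678 → 51.2657 [stop]  node(5,2) S=110.1237 payoff=32.7363 vs cont=32.4384 → 32.7363 [stop]  node(5,3) S=132.4016 payoff=10.4584 vs cont=11.2898 → 11.2898 [wait]  node(5,4) S=159.1864 payoff=0.0000 vs cont=0.0000 → 0.0000 [wait]  node(5,5) S=191.3896 payoff=0.0000 vs cont=0.0000 → 0.0000 [wait]  ⇒ S*(5)=110.1237
t_4: node(4,0) S=83.5338 payoff=59.3262 vs cont=59.0283 → 59.3262 [stop]  node(4,1) S=100.4326 payoff=42.4274 vs cont=42.1295 → 42.4274 [stop]  node(4,2) S=120.7500 payoff=22.1100 vs cont=22.2173 → 22.2173 [wait]  node(4,3) S=145.1776 payoff=0.0000 vs cont=5.7648 → 5.7648 [wait]  node(4,4) S=174.5469 payoff=0.0000 vs cont=0.0000 → 0.0000 [wait]  ⇒ S*(4)=100.4326
t_3: node(3,0) S=91.5943 payoff=51.2657 vs cont=50.9678 → 51.2657 [stop]  node(3,1) S=110.1237 payoff=32.7363 vs cont=32.4907 → 32.7363 [stop]  node(3,2) S=132.4016 payoff=10.4584 vs cont=14.1538 → 14.1538 [wait]  node(3,3) S=159.1864 payoff=0.0000 vs cont=2.9436 → 2.9436 [wait]  ⇒ S*(3)=110.1237
t_2: node(2,0) S=100.4326 payoff=42.4274 vs cont=42.1295 → 42.4274 [stop]  node(2,1) S=120.7500 payoff=22.1100 vs cont=23.6129 → 23.6129 [wait]  node(2,2) S=145.1776 payoff=0.0000 vs cont=8.6616 → 8.6616 [wait]  ⇒ S*(2)=100.4326
t_1: node(1,0) S=110.1237 payoff=32.7363 vs cont=33.1707 → 33.1707 [wait]  node(1,1) S=132.4016 payoff=10.4584 vs cont=16.2780 → 16.2780 [wait]  ⇒ S*(1)=-
t_0: node(0,0) S=120.7500 payoff=22.1100 vs cont=24.8698 → 24.8698 [wait]  ⇒ S*(0)=-

price = 24.8698
boundary = - - 100.4326 110.1237 100.4326 110.1237
tree:
24.8698
33.1707 16.2780
42.4274 23.6129 8.6616
51.2657 32.7363 14.1538 2.9436
59.3262 42.4274 22.2173 5.7648 0.0000
66.6774 51.2657 32.7363 11.2898 0.0000 0.0000
73.3816 59.3262 42.4274 22.1100 0.0000 0.0000 0.0000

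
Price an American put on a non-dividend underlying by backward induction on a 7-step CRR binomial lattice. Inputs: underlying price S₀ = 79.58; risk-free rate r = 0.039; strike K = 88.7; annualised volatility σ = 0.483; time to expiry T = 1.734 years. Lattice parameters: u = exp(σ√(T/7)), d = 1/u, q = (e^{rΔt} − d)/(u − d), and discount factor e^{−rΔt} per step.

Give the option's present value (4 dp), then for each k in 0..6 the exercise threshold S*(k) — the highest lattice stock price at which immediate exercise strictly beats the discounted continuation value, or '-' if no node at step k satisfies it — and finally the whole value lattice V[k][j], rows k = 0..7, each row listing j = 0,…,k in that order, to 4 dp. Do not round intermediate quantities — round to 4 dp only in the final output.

price = 23.1479
boundary = - - - 38.6900 49.2040 38.6900 49.2040
tree:
23.1479
30.9904 14.4368
40.1188 20.9362 7.1174
50.0100 29.3625 11.4935 2.1342
58.2773 39.4960 18.0952 3.9920 0.0000
64.7781 50.0100 27.4810 7.4670 0.0000 0.0000
69.8897 58.2773 39.4960 13.9669 0.0000 0.0000 0.0000
73.9092 64.7781 50.0100 26.1248 0.0000 0.0000 0.0000 0.0000

params: Δt=0.24771 u=1.27175 d=0.78632 q=0.46019 e^(-rΔt)=0.99039
t_7 payoffs: 73.9092 64.7781 50.0100 26.1248 0.0000 0.0000 0.0000 0.0000
t_6: node(6,0) S=18.8103 payoff=69.8897 vs cont=69.0370 → 69.8897 [stop]  node(6,1) S=30.4227 payoff=58.2773 vs cont=57.4245 → 58.2773 [stop]  node(6,2) S=49.2040 payoff=39.4960 vs cont=38.6432 → 39.4960 [stop]  node(6,3) S=79.5800 payoff=9.1200 vs cont=13.9669 → 13.9669 [wait]  node(6,4) S=128.7084 payoff=0.0000 vs cont=0.0000 → 0.0000 [wait]  node(6,5) S=208.1662 payoff=0.0000 vs cont=0.0000 → 0.0000 [wait]  node(6,6) S=336.6769 payoff=0.0000 vs cont=0.0000 → 0.0000 [wait]  ⇒ S*(6)=49.2040
t_5: node(5,0) S=23.9219 payoff=64.7781 vs cont=63.9253 → 64.7781 [stop]  node(5,1) S=38.6900 payoff=50.0100 vs cont=49.1572 → 50.0100 [stop]  node(5,2) S=62.5752 payoff=26.1248 vs cont=27.4810 → 27.4810 [wait]  node(5,3) S=101.2058 payoff=0.0000 vs cont=7.4670 → 7.4670 [wait]  node(5,4) S=163.6849 payoff=0.0000 vs cont=0.0000 → 0.0000 [wait]  node(5,5) S=264.7352 payoff=0.0000 vs cont=0.0000 → 0.0000 [wait]  ⇒ S*(5)=38.6900
t_4: node(4,0) S=30.4227 payoff=58.2773 vs cont=57.4245 → 58.2773 [stop]  node(4,1) S=49.2040 payoff=39.4960 vs cont=39.2613 → 39.4960 [stop]  node(4,2) S=79.5800 payoff=9.1200 vs cont=18.0952 → 18.0952 [wait]  node(4,3) S=128.7084 payoff=0.0000 vs cont=3.9920 → 3.9920 [wait]  node(4,4) S=208.1662 payoff=0.0000 vs cont=0.0000 → 0.0000 [wait]  ⇒ S*(4)=49.2040
t_3: node(3,0) S=38.6900 payoff=50.0100 vs cont=49.1572 → 50.0100 [stop]  node(3,1) S=62.5752 payoff=26.1248 vs cont=29.3625 → 29.3625 [wait]  node(3,2) S=101.2058 payoff=0.0000 vs cont=11.4935 → 11.4935 [wait]  node(3,3) S=163.6849 payoff=0.0000 vs cont=2.1342 → 2.1342 [wait]  ⇒ S*(3)=38.6900
t_2: node(2,0) S=49.2040 payoff=39.4960 vs cont=40.1188 → 40.1188 [wait]  node(2,1) S=79.5800 payoff=9.1200 vs cont=20.9362 → 20.9362 [wait]  node(2,2) S=128.7084 payoff=0.0000 vs cont=7.1174 → 7.1174 [wait]  ⇒ S*(2)=-
t_1: node(1,0) S=62.5752 payoff=26.1248 vs cont=30.9904 → 30.9904 [wait]  node(1,1) S=101.2058 payoff=0.0000 vs cont=14.4368 → 14.4368 [wait]  ⇒ S*(1)=-
t_0: node(0,0) S=79.5800 payoff=9.1200 vs cont=23.1479 → 23.1479 [wait]  ⇒ S*(0)=-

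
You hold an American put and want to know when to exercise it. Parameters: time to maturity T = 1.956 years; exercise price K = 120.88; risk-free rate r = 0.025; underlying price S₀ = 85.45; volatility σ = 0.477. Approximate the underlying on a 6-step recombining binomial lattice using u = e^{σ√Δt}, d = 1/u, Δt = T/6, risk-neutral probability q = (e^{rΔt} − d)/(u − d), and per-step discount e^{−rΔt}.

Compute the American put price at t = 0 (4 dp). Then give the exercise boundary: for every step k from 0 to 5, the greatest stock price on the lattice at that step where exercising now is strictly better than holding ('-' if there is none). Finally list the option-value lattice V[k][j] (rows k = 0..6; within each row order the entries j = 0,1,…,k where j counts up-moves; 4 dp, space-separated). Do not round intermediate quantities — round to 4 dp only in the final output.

price = 45.5119
boundary = - - 49.5624 37.7461 49.5624 65.0777
tree:
45.5119
58.0080 30.8960
71.3176 42.6151 16.9733
83.1339 56.5003 26.2288 5.8416
92.1330 71.3176 39.2158 10.6531 0.0000
98.9867 83.1339 55.8023 19.4278 0.0000 0.0000
104.2063 92.1330 71.3176 35.4300 0.0000 0.0000 0.0000

Δt=0.32600, u=1.31305, d=0.76159, q=0.44717, disc=e^(-rΔt)=0.99188
k=6 terminal: V=max(K-S,0) → 104.2063 92.1330 71.3176 35.4300 0.0000 0.0000 0.0000
k=5: j=0 S=21.8933 intr=98.9867 cont=98.0055 V=98.9867[EX]; j=1 S=37.7461 intr=83.1339 cont=82.1527 V=83.1339[EX]; j=2 S=65.0777 intr=55.8023 cont=54.8212 V=55.8023[EX]; j=3 S=112.1998 intr=8.6802 cont=19.4278 V=19.4278[hold]; j=4 S=193.4426 intr=0.0000 cont=0.0000 V=0.0000[hold]; j=5 S=333.5126 intr=0.0000 cont=0.0000 V=0.0000[hold]  S*(5)=65.0777
k=4: j=0 S=28.7470 intr=92.1330 cont=91.1519 V=92.1330[EX]; j=1 S=49.5624 intr=71.3176 cont=70.3365 V=71.3176[EX]; j=2 S=85.4500 intr=35.4300 cont=39.2158 V=39.2158[hold]; j=3 S=147.3235 intr=0.0000 cont=10.6531 V=10.6531[hold]; j=4 S=253.9991 intr=0.0000 cont=0.0000 V=0.0000[hold]  S*(4)=49.5624
k=3: j=0 S=37.7461 intr=83.1339 cont=82.1527 V=83.1339[EX]; j=1 S=65.0777 intr=55.8023 cont=56.5003 V=56.5003[hold]; j=2 S=112.1998 intr=8.6802 cont=26.2288 V=26.2288[hold]; j=3 S=193.4426 intr=0.0000 cont=5.8416 V=5.8416[hold]  S*(3)=37.7461
k=2: j=0 S=49.5624 intr=71.3176 cont=70.6461 V=71.3176[EX]; j=1 S=85.4500 intr=35.4300 cont=42.6151 V=42.6151[hold]; j=2 S=147.3235 intr=0.0000 cont=16.9733 V=16.9733[hold]  S*(2)=49.5624
k=1: j=0 S=65.0777 intr=55.8023 cont=58.0080 V=58.0080[hold]; j=1 S=112.1998 intr=8.6802 cont=30.8960 V=30.8960[hold]  S*(1)=-
k=0: j=0 S=85.4500 intr=35.4300 cont=45.5119 V=45.5119[hold]  S*(0)=-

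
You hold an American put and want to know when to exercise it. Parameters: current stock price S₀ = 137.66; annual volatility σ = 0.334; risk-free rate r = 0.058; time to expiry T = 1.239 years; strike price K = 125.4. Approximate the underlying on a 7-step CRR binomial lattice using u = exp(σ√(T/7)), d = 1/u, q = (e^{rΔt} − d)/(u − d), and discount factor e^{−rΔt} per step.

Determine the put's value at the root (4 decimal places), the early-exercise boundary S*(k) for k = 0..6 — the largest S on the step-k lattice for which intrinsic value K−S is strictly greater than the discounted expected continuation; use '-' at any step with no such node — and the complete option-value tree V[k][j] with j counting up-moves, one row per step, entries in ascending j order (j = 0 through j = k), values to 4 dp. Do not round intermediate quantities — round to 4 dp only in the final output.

params: Δt=0.17700 u=1.15087 d=0.86891 q=0.50152 e^(-rΔt)=0.98979
t_7 payoffs: 73.9218 57.2170 35.0915 5.7862 0.0000 0.0000 0.0000 0.0000
t_6: node(6,0) S=59.2447 payoff=66.1553 vs cont=64.8745 → 66.1553 [stop]  node(6,1) S=78.4698 payoff=46.9302 vs cont=45.6495 → 46.9302 [stop]  node(6,2) S=103.9334 payoff=21.4666 vs cont=20.1858 → 21.4666 [stop]  node(6,3) S=137.6600 payoff=0.0000 vs cont=2.8548 → 2.8548 [wait]  node(6,4) S=182.3310 payoff=0.0000 vs cont=0.0000 → 0.0000 [wait]  node(6,5) S=241.4978 payoff=0.0000 vs cont=0.0000 → 0.0000 [wait]  node(6,6) S=319.8644 payoff=0.0000 vs cont=0.0000 → 0.0000 [wait]  ⇒ S*(6)=103.9334
t_5: node(5,0) S=68.1830 payoff=57.2170 vs cont=55.9362 → 57.2170 [stop]  node(5,1) S=90.3085 payoff=35.0915 vs cont=33.8107 → 35.0915 [stop]  node(5,2) S=119.6138 payoff=5.7862 vs cont=12.0084 → 12.0084 [wait]  node(5,3) S=158.4288 payoff=0.0000 vs cont=1.4085 → 1.4085 [wait]  node(5,4) S=209.8393 payoff=0.0000 vs cont=0.0000 → 0.0000 [wait]  node(5,5) S=277.9326 payoff=0.0000 vs cont=0.0000 → 0.0000 [wait]  ⇒ S*(5)=90.3085
t_4: node(4,0) S=78.4698 payoff=46.9302 vs cont=45.6495 → 46.9302 [stop]  node(4,1) S=103.9334 payoff=21.4666 vs cont=23.2746 → 23.2746 [wait]  node(4,2) S=137.6600 payoff=0.0000 vs cont=6.6240 → 6.6240 [wait]  node(4,3) S=182.3310 payoff=0.0000 vs cont=0.6949 → 0.6949 [wait]  node(4,4) S=241.4978 payoff=0.0000 vs cont=0.0000 → 0.0000 [wait]  ⇒ S*(4)=78.4698
t_3: node(3,0) S=90.3085 payoff=35.0915 vs cont=34.7082 → 35.0915 [stop]  node(3,1) S=119.6138 payoff=5.7862 vs cont=14.7715 → 14.7715 [wait]  node(3,2) S=158.4288 payoff=0.0000 vs cont=3.6131 → 3.6131 [wait]  node(3,3) S=209.8393 payoff=0.0000 vs cont=0.3429 → 0.3429 [wait]  ⇒ S*(3)=90.3085
t_2: node(2,0) S=103.9334 payoff=21.4666 vs cont=24.6462 → 24.6462 [wait]  node(2,1) S=137.6600 payoff=0.0000 vs cont=9.0816 → 9.0816 [wait]  node(2,2) S=182.3310 payoff=0.0000 vs cont=1.9529 → 1.9529 [wait]  ⇒ S*(2)=-
t_1: node(1,0) S=119.6138 payoff=5.7862 vs cont=16.6681 → 16.6681 [wait]  node(1,1) S=158.4288 payoff=0.0000 vs cont=5.4501 → 5.4501 [wait]  ⇒ S*(1)=-
t_0: node(0,0) S=137.6600 payoff=0.0000 vs cont=10.9292 → 10.9292 [wait]  ⇒ S*(0)=-

price = 10.9292
boundary = - - - 90.3085 78.4698 90.3085 103.9334
tree:
10.9292
16.6681 5.4501
24.6462 9.0816 1.9529
35.0915 14.7715 3.6131 0.3429
46.9302 23.2746 6.6240 0.6949 0.0000
57.2170 35.0915 12.0084 1.4085 0.0000 0.0000
66.1553 46.9302 21.4666 2.8548 0.0000 0.0000 0.0000
73.9218 57.2170 35.0915 5.7862 0.0000 0.0000 0.0000 0.0000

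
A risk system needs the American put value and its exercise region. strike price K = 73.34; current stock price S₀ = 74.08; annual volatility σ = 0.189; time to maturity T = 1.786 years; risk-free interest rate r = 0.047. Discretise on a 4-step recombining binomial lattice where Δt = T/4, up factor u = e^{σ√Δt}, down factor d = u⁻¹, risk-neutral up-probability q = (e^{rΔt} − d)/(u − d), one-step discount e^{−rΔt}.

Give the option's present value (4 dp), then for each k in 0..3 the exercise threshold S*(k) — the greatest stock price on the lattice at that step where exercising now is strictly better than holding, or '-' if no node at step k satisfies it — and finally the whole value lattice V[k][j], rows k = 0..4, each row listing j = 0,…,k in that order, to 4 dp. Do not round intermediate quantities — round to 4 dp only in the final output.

Δt=0.44650  u=1.13461  d=0.88136  q=0.55221  discount=0.97923
step 4 (expiry): payoffs max(K−S,0) = 28.6396 15.7952 0.0000 0.0000 0.0000
step 3: (k=3,j=0): S=50.7176, (K−S)⁺=22.6224, hold=21.0994 ⇒ V=22.6224 exercise | (k=3,j=1): S=65.2910, (K−S)⁺=8.0490, hold=6.9261 ⇒ V=8.0490 exercise | (k=3,j=2): S=84.0521, (K−S)⁺=0.0000, hold=0.0000 ⇒ V=0.0000 continue | (k=3,j=3): S=108.2040, (K−S)⁺=0.0000, hold=0.0000 ⇒ V=0.0000 continue  boundary S*=65.2910
step 2: (k=2,j=0): S=57.5448, (K−S)⁺=15.7952, hold=14.2722 ⇒ V=15.7952 exercise | (k=2,j=1): S=74.0800, (K−S)⁺=0.0000, hold=3.5294 ⇒ V=3.5294 continue | (k=2,j=2): S=95.3665, (K−S)⁺=0.0000, hold=0.0000 ⇒ V=0.0000 continue  boundary S*=57.5448
step 1: (k=1,j=0): S=65.2910, (K−S)⁺=8.0490, hold=8.8346 ⇒ V=8.8346 continue | (k=1,j=1): S=84.0521, (K−S)⁺=0.0000, hold=1.5476 ⇒ V=1.5476 continue  boundary S*=-
step 0: (k=0,j=0): S=74.0800, (K−S)⁺=0.0000, hold=4.7108 ⇒ V=4.7108 continue  boundary S*=-

price = 4.7108
boundary = - - 57.5448 65.2910
tree:
4.7108
8.8346 1.5476
15.7952 3.5294 0.0000
22.6224 8.0490 0.0000 0.0000
28.6396 15.7952 0.0000 0.0000 0.0000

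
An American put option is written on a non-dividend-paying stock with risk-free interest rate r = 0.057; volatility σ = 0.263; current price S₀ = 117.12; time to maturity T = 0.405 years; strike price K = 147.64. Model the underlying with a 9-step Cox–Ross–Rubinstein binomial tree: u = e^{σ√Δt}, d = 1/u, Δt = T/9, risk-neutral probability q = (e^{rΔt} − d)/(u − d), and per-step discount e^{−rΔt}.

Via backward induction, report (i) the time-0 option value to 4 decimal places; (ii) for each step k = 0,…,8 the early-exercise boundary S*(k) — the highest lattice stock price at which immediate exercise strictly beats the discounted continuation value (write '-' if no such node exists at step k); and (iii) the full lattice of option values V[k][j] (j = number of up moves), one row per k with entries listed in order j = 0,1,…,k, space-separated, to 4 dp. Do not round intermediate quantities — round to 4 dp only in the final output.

price = 30.5200
boundary = 117.1200 110.7647 117.1200 110.7647 117.1200 123.8399 117.1200 123.8399 130.9454
tree:
30.5200
36.8753 24.0499
42.8857 30.5200 17.9315
48.5700 36.8753 23.8212 12.3420
53.9458 42.8857 30.5200 17.4810 7.4483
59.0299 48.5700 36.8753 23.8001 11.4751 3.6025
63.8382 53.9458 42.8857 30.5200 16.9645 6.2389 1.0781
68.3855 59.0299 48.5700 36.8753 23.8001 10.4579 2.2016 0.0000
72.6861 63.8382 53.9458 42.8857 30.5200 16.6946 4.4960 0.0000 0.0000
76.7533 68.3855 59.0299 48.5700 36.8753 23.8001 9.1814 0.0000 0.0000 0.0000

params: Δt=0.04500 u=1.05738 d=0.94574 q=0.50906 e^(-rΔt)=0.99744
t_9 payoffs: 76.7533 68.3855 59.0299 48.5700 36.8753 23.8001 9.1814 0.0000 0.0000 0.0000
t_8: node(8,0) S=74.9539 payoff=72.6861 vs cont=72.3079 → 72.6861 [stop]  node(8,1) S=83.8018 payoff=63.8382 vs cont=63.4600 → 63.8382 [stop]  node(8,2) S=93.6942 payoff=53.9458 vs cont=53.5676 → 53.9458 [stop]  node(8,3) S=104.7543 payoff=42.8857 vs cont=42.5075 → 42.8857 [stop]  node(8,4) S=117.1200 payoff=30.5200 vs cont=30.1418 → 30.5200 [stop]  node(8,5) S=130.9454 payoff=16.6946 vs cont=16.3164 → 16.6946 [stop]  node(8,6) S=146.4028 payoff=1.2372 vs cont=4.4960 → 4.4960 [wait]  node(8,7) S=163.6849 payoff=0.0000 vs cont=0.0000 → 0.0000 [wait]  node(8,8) S=183.0071 payoff=0.0000 vs cont=0.0000 → 0.0000 [wait]  ⇒ S*(8)=130.9454
t_7: node(7,0) S=79.2545 payoff=68.3855 vs cont=68.0073 → 68.3855 [stop]  node(7,1) S=88.6101 payoff=59.0299 vs cont=58.6517 → 59.0299 [stop]  node(7,2) S=99.0700 payoff=48.5700 vs cont=48.1918 → 48.5700 [stop]  node(7,3) S=110.7647 payoff=36.8753 vs cont=36.4971 → 36.8753 [stop]  node(7,4) S=123.8399 payoff=23.8001 vs cont=23.4219 → 23.8001 [stop]  node(7,5) S=138.4586 payoff=9.1814 vs cont=10.4579 → 10.4579 [wait]  node(7,6) S=154.8029 payoff=0.0000 vs cont=2.2016 → 2.2016 [wait]  node(7,7) S=173.0766 payoff=0.0000 vs cont=0.0000 → 0.0000 [wait]  ⇒ S*(7)=123.8399
t_6: node(6,0) S=83.8018 payoff=63.8382 vs cont=63.4600 → 63.8382 [stop]  node(6,1) S=93.6942 payoff=53.9458 vs cont=53.5676 → 53.9458 [stop]  node(6,2) S=104.7543 payoff=42.8857 vs cont=42.5075 → 42.8857 [stop]  node(6,3) S=117.1200 payoff=30.5200 vs cont=30.1418 → 30.5200 [stop]  node(6,4) S=130.9454 payoff=16.6946 vs cont=16.9645 → 16.9645 [wait]  node(6,5) S=146.4028 payoff=1.2372 vs cont=6.2389 → 6.2389 [wait]  node(6,6) S=163.6849 payoff=0.0000 vs cont=1.0781 → 1.0781 [wait]  ⇒ S*(6)=117.1200
t_5: node(5,0) S=88.6101 payoff=59.0299 vs cont=58.6517 → 59.0299 [stop]  node(5,1) S=99.0700 payoff=48.5700 vs cont=48.1918 → 48.5700 [stop]  node(5,2) S=110.7647 payoff=36.8753 vs cont=36.4971 → 36.8753 [stop]  node(5,3) S=123.8399 payoff=23.8001 vs cont=23.5589 → 23.8001 [stop]  node(5,4) S=138.4586 payoff=9.1814 vs cont=11.4751 → 11.4751 [wait]  node(5,5) S=154.8029 payoff=0.0000 vs cont=3.6025 → 3.6025 [wait]  ⇒ S*(5)=123.8399
t_4: node(4,0) S=93.6942 payoff=53.9458 vs cont=53.5676 → 53.9458 [stop]  node(4,1) S=104.7543 payoff=42.8857 vs cont=42.5075 → 42.8857 [stop]  node(4,2) S=117.1200 payoff=30.5200 vs cont=30.1418 → 30.5200 [stop]  node(4,3) S=130.9454 payoff=16.6946 vs cont=17.4810 → 17.4810 [wait]  node(4,4) S=146.4028 payoff=1.2372 vs cont=7.4483 → 7.4483 [wait]  ⇒ S*(4)=117.1200
t_3: node(3,0) S=99.0700 payoff=48.5700 vs cont=48.1918 → 48.5700 [stop]  node(3,1) S=110.7647 payoff=36.8753 vs cont=36.4971 → 36.8753 [stop]  node(3,2) S=123.8399 payoff=23.8001 vs cont=23.8212 → 23.8212 [wait]  node(3,3) S=138.4586 payoff=9.1814 vs cont=12.3420 → 12.3420 [wait]  ⇒ S*(3)=110.7647
t_2: node(2,0) S=104.7543 payoff=42.8857 vs cont=42.5075 → 42.8857 [stop]  node(2,1) S=117.1200 payoff=30.5200 vs cont=30.1525 → 30.5200 [stop]  node(2,2) S=130.9454 payoff=16.6946 vs cont=17.9315 → 17.9315 [wait]  ⇒ S*(2)=117.1200
t_1: node(1,0) S=110.7647 payoff=36.8753 vs cont=36.4971 → 36.8753 [stop]  node(1,1) S=123.8399 payoff=23.8001 vs cont=24.0499 → 24.0499 [wait]  ⇒ S*(1)=110.7647
t_0: node(0,0) S=117.1200 payoff=30.5200 vs cont=30.2687 → 30.5200 [stop]  ⇒ S*(0)=117.1200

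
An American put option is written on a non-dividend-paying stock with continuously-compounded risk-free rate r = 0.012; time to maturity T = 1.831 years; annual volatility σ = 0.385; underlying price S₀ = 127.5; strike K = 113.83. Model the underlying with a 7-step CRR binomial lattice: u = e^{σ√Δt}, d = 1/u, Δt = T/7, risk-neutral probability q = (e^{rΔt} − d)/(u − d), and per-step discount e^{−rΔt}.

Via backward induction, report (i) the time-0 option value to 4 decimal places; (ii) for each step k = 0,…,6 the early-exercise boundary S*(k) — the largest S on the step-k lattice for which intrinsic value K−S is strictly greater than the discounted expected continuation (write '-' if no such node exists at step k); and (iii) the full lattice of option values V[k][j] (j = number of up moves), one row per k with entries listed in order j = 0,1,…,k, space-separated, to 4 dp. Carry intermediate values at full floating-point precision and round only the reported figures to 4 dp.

price = 17.8307
boundary = - - - - 58.0032 70.6263 85.9965
tree:
17.8307
24.9251 9.5864
33.8469 14.5745 3.7696
44.3883 21.6474 6.3333 0.7721
55.8268 31.2030 10.5268 1.4313 0.0000
66.1938 43.2037 17.2644 2.6534 0.0000 0.0000
74.7079 55.8268 27.8335 4.9187 0.0000 0.0000 0.0000
81.7002 66.1938 43.2037 9.1182 0.0000 0.0000 0.0000 0.0000

Δt=0.26157, u=1.21763, d=0.82127, q=0.45886, disc=e^(-rΔt)=0.99687
k=7 terminal: V=max(K-S,0) → 81.7002 66.1938 43.2037 9.1182 0.0000 0.0000 0.0000 0.0000
k=6: j=0 S=39.1221 intr=74.7079 cont=74.3511 V=74.7079[EX]; j=1 S=58.0032 intr=55.8268 cont=55.4701 V=55.8268[EX]; j=2 S=85.9965 intr=27.8335 cont=27.4767 V=27.8335[EX]; j=3 S=127.5000 intr=0.0000 cont=4.9187 V=4.9187[hold]; j=4 S=189.0338 intr=0.0000 cont=0.0000 V=0.0000[hold]; j=5 S=280.2648 intr=0.0000 cont=0.0000 V=0.0000[hold]; j=6 S=415.5255 intr=0.0000 cont=0.0000 V=0.0000[hold]  S*(6)=85.9965
k=5: j=0 S=47.6362 intr=66.1938 cont=65.8370 V=66.1938[EX]; j=1 S=70.6263 intr=43.2037 cont=42.8470 V=43.2037[EX]; j=2 S=104.7118 intr=9.1182 cont=17.2644 V=17.2644[hold]; j=3 S=155.2476 intr=0.0000 cont=2.6534 V=2.6534[hold]; j=4 S=230.1728 intr=0.0000 cont=0.0000 V=0.0000[hold]; j=5 S=341.2582 intr=0.0000 cont=0.0000 V=0.0000[hold]  S*(5)=70.6263
k=4: j=0 S=58.0032 intr=55.8268 cont=55.4701 V=55.8268[EX]; j=1 S=85.9965 intr=27.8335 cont=31.2030 V=31.2030[hold]; j=2 S=127.5000 intr=0.0000 cont=10.5268 V=10.5268[hold]; j=3 S=189.0338 intr=0.0000 cont=1.4313 V=1.4313[hold]; j=4 S=280.2648 intr=0.0000 cont=0.0000 V=0.0000[hold]  S*(4)=58.0032
k=3: j=0 S=70.6263 intr=43.2037 cont=44.3883 V=44.3883[hold]; j=1 S=104.7118 intr=9.1182 cont=21.6474 V=21.6474[hold]; j=2 S=155.2476 intr=0.0000 cont=6.3333 V=6.3333[hold]; j=3 S=230.1728 intr=0.0000 cont=0.7721 V=0.7721[hold]  S*(3)=-
k=2: j=0 S=85.9965 intr=27.8335 cont=33.8469 V=33.8469[hold]; j=1 S=127.5000 intr=0.0000 cont=14.5745 V=14.5745[hold]; j=2 S=189.0338 intr=0.0000 cont=3.7696 V=3.7696[hold]  S*(2)=-
k=1: j=0 S=104.7118 intr=9.1182 cont=24.9251 V=24.9251[hold]; j=1 S=155.2476 intr=0.0000 cont=9.5864 V=9.5864[hold]  S*(1)=-
k=0: j=0 S=127.5000 intr=0.0000 cont=17.8307 V=17.8307[hold]  S*(0)=-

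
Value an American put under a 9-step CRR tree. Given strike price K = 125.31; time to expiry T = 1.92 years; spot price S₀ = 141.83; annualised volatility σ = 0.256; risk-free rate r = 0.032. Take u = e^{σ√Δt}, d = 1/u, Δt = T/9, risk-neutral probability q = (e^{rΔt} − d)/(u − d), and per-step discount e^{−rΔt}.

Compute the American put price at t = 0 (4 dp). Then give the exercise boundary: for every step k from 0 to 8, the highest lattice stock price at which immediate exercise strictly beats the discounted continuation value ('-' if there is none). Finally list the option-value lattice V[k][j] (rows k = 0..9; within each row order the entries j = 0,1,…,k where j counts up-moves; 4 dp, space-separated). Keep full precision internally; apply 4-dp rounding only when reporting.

price = 8.8706
boundary = - - - - 88.3816 78.5254 88.3816 99.4749 111.9605
tree:
8.8706
13.2854 4.5664
19.3408 7.3971 1.7913
27.2401 11.6870 3.1979 0.4057
36.9284 17.9011 5.6176 0.8159 0.0000
46.7846 26.3656 9.6610 1.6410 0.0000 0.0000
55.5416 36.9284 16.1379 3.3004 0.0000 0.0000 0.0000
63.3221 46.7846 25.8351 6.6376 0.0000 0.0000 0.0000 0.0000
70.2349 55.5416 36.9284 13.3495 0.0000 0.0000 0.0000 0.0000 0.0000
76.3767 63.3221 46.7846 25.8351 0.0000 0.0000 0.0000 0.0000 0.0000 0.0000

Δt=0.21333  u=1.12552  d=0.88848  q=0.49937  discount=0.99320
step 9 (expiry): payoffs max(K−S,0) = 76.3767 63.3221 46.7846 25.8351 0.0000 0.0000 0.0000 0.0000 0.0000 0.0000
step 8: (k=8,j=0): S=55.0751, (K−S)⁺=70.2349, hold=69.3823 ⇒ V=70.2349 exercise | (k=8,j=1): S=69.7684, (K−S)⁺=55.5416, hold=54.6891 ⇒ V=55.5416 exercise | (k=8,j=2): S=88.3816, (K−S)⁺=36.9284, hold=36.0759 ⇒ V=36.9284 exercise | (k=8,j=3): S=111.9605, (K−S)⁺=13.3495, hold=12.8458 ⇒ V=13.3495 exercise | (k=8,j=4): S=141.8300, (K−S)⁺=0.0000, hold=0.0000 ⇒ V=0.0000 continue | (k=8,j=5): S=179.6682, (K−S)⁺=0.0000, hold=0.0000 ⇒ V=0.0000 continue | (k=8,j=6): S=227.6011, (K−S)⁺=0.0000, hold=0.0000 ⇒ V=0.0000 continue | (k=8,j=7): S=288.3218, (K−S)⁺=0.0000, hold=0.0000 ⇒ V=0.0000 continue | (k=8,j=8): S=365.2419, (K−S)⁺=0.0000, hold=0.0000 ⇒ V=0.0000 continue  boundary S*=111.9605
step 7: (k=7,j=0): S=61.9879, (K−S)⁺=63.3221, hold=62.4695 ⇒ V=63.3221 exercise | (k=7,j=1): S=78.5254, (K−S)⁺=46.7846, hold=45.9320 ⇒ V=46.7846 exercise | (k=7,j=2): S=99.4749, (K−S)⁺=25.8351, hold=24.9826 ⇒ V=25.8351 exercise | (k=7,j=3): S=126.0133, (K−S)⁺=0.0000, hold=6.6376 ⇒ V=6.6376 continue | (k=7,j=4): S=159.6319, (K−S)⁺=0.0000, hold=0.0000 ⇒ V=0.0000 continue | (k=7,j=5): S=202.2194, (K−S)⁺=0.0000, hold=0.0000 ⇒ V=0.0000 continue | (k=7,j=6): S=256.1686, (K−S)⁺=0.0000, hold=0.0000 ⇒ V=0.0000 continue | (k=7,j=7): S=324.5107, (K−S)⁺=0.0000, hold=0.0000 ⇒ V=0.0000 continue  boundary S*=99.4749
step 6: (k=6,j=0): S=69.7684, (K−S)⁺=55.5416, hold=54.6891 ⇒ V=55.5416 exercise | (k=6,j=1): S=88.3816, (K−S)⁺=36.9284, hold=36.0759 ⇒ V=36.9284 exercise | (k=6,j=2): S=111.9605, (K−S)⁺=13.3495, hold=16.1379 ⇒ V=16.1379 continue | (k=6,j=3): S=141.8300, (K−S)⁺=0.0000, hold=3.3004 ⇒ V=3.3004 continue | (k=6,j=4): S=179.6682, (K−S)⁺=0.0000, hold=0.0000 ⇒ V=0.0000 continue | (k=6,j=5): S=227.6011, (K−S)⁺=0.0000, hold=0.0000 ⇒ V=0.0000 continue | (k=6,j=6): S=288.3218, (K−S)⁺=0.0000, hold=0.0000 ⇒ V=0.0000 continue  boundary S*=88.3816
step 5: (k=5,j=0): S=78.5254, (K−S)⁺=46.7846, hold=45.9320 ⇒ V=46.7846 exercise | (k=5,j=1): S=99.4749, (K−S)⁺=25.8351, hold=26.3656 ⇒ V=26.3656 continue | (k=5,j=2): S=126.0133, (K−S)⁺=0.0000, hold=9.6610 ⇒ V=9.6610 continue | (k=5,j=3): S=159.6319, (K−S)⁺=0.0000, hold=1.6410 ⇒ V=1.6410 continue | (k=5,j=4): S=202.2194, (K−S)⁺=0.0000, hold=0.0000 ⇒ V=0.0000 continue | (k=5,j=5): S=256.1686, (K−S)⁺=0.0000, hold=0.0000 ⇒ V=0.0000 continue  boundary S*=78.5254
step 4: (k=4,j=0): S=88.3816, (K−S)⁺=36.9284, hold=36.3390 ⇒ V=36.9284 exercise | (k=4,j=1): S=111.9605, (K−S)⁺=13.3495, hold=17.9011 ⇒ V=17.9011 continue | (k=4,j=2): S=141.8300, (K−S)⁺=0.0000, hold=5.6176 ⇒ V=5.6176 continue | (k=4,j=3): S=179.6682, (K−S)⁺=0.0000, hold=0.8159 ⇒ V=0.8159 continue | (k=4,j=4): S=227.6011, (K−S)⁺=0.0000, hold=0.0000 ⇒ V=0.0000 continue  boundary S*=88.3816
step 3: (k=3,j=0): S=99.4749, (K−S)⁺=25.8351, hold=27.2401 ⇒ V=27.2401 continue | (k=3,j=1): S=126.0133, (K−S)⁺=0.0000, hold=11.6870 ⇒ V=11.6870 continue | (k=3,j=2): S=159.6319, (K−S)⁺=0.0000, hold=3.1979 ⇒ V=3.1979 continue | (k=3,j=3): S=202.2194, (K−S)⁺=0.0000, hold=0.4057 ⇒ V=0.4057 continue  boundary S*=-
step 2: (k=2,j=0): S=111.9605, (K−S)⁺=13.3495, hold=19.3408 ⇒ V=19.3408 continue | (k=2,j=1): S=141.8300, (K−S)⁺=0.0000, hold=7.3971 ⇒ V=7.3971 continue | (k=2,j=2): S=179.6682, (K−S)⁺=0.0000, hold=1.7913 ⇒ V=1.7913 continue  boundary S*=-
step 1: (k=1,j=0): S=126.0133, (K−S)⁺=0.0000, hold=13.2854 ⇒ V=13.2854 continue | (k=1,j=1): S=159.6319, (K−S)⁺=0.0000, hold=4.5664 ⇒ V=4.5664 continue  boundary S*=-
step 0: (k=0,j=0): S=141.8300, (K−S)⁺=0.0000, hold=8.8706 ⇒ V=8.8706 continue  boundary S*=-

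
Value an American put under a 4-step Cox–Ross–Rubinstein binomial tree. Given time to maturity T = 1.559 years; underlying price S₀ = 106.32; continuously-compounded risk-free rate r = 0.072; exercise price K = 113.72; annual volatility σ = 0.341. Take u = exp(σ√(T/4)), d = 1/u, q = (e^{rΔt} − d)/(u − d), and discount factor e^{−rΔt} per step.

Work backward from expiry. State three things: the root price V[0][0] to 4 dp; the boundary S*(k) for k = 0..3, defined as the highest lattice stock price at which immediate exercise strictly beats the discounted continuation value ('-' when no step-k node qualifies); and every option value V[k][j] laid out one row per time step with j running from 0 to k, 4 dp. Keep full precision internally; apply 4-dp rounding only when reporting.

price = 17.3621
boundary = - - 69.4551 85.9329
tree:
17.3621
28.3821 7.8766
44.2649 14.8970 1.6571
57.5830 27.7871 3.5018 0.0000
68.3474 44.2649 7.4000 0.0000 0.0000

Δt=0.38975, u=1.23724, d=0.80825, q=0.51332, disc=e^(-rΔt)=0.97233
k=4 terminal: V=max(K-S,0) → 68.3474 44.2649 7.4000 0.0000 0.0000
k=3: j=0 S=56.1370 intr=57.5830 cont=54.4362 V=57.5830[EX]; j=1 S=85.9329 intr=27.7871 cont=24.6402 V=27.7871[EX]; j=2 S=131.5438 intr=0.0000 cont=3.5018 V=3.5018[hold]; j=3 S=201.3635 intr=0.0000 cont=0.0000 V=0.0000[hold]  S*(3)=85.9329
k=2: j=0 S=69.4551 intr=44.2649 cont=41.1180 V=44.2649[EX]; j=1 S=106.3200 intr=7.4000 cont=14.8970 V=14.8970[hold]; j=2 S=162.7517 intr=0.0000 cont=1.6571 V=1.6571[hold]  S*(2)=69.4551
k=1: j=0 S=85.9329 intr=27.7871 cont=28.3821 V=28.3821[hold]; j=1 S=131.5438 intr=0.0000 cont=7.8766 V=7.8766[hold]  S*(1)=-
k=0: j=0 S=106.3200 intr=7.4000 cont=17.3621 V=17.3621[hold]  S*(0)=-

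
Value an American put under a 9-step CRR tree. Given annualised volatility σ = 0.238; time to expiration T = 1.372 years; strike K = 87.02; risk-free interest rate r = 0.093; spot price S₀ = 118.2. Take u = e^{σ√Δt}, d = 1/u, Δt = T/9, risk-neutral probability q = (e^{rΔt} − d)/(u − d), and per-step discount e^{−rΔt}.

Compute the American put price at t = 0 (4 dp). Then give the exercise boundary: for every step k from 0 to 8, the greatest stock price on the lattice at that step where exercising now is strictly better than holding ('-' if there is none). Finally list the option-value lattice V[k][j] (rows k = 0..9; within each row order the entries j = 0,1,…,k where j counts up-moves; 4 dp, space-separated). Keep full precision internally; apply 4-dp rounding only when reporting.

Δt=0.15244, u=1.09738, d=0.91126, q=0.55350, disc=e^(-rΔt)=0.98592
k=9 terminal: V=max(K-S,0) → 35.8040 25.3435 12.7466 0.0000 0.0000 0.0000 0.0000 0.0000 0.0000 0.0000
k=8: j=0 S=56.2034 intr=30.8166 cont=29.5916 V=30.8166[EX]; j=1 S=67.6825 intr=19.3375 cont=18.1125 V=19.3375[EX]; j=2 S=81.5061 intr=5.5139 cont=5.6112 V=5.6112[hold]; j=3 S=98.1531 intr=0.0000 cont=0.0000 V=0.0000[hold]; j=4 S=118.2000 intr=0.0000 cont=0.0000 V=0.0000[hold]; j=5 S=142.3414 intr=0.0000 cont=0.0000 V=0.0000[hold]; j=6 S=171.4134 intr=0.0000 cont=0.0000 V=0.0000[hold]; j=7 S=206.4232 intr=0.0000 cont=0.0000 V=0.0000[hold]; j=8 S=248.5834 intr=0.0000 cont=0.0000 V=0.0000[hold]  S*(8)=67.6825
k=7: j=0 S=61.6765 intr=25.3435 cont=24.1185 V=25.3435[EX]; j=1 S=74.2734 intr=12.7466 cont=11.5747 V=12.7466[EX]; j=2 S=89.4431 intr=0.0000 cont=2.4701 V=2.4701[hold]; j=3 S=107.7111 intr=0.0000 cont=0.0000 V=0.0000[hold]; j=4 S=129.7103 intr=0.0000 cont=0.0000 V=0.0000[hold]; j=5 S=156.2025 intr=0.0000 cont=0.0000 V=0.0000[hold]; j=6 S=188.1056 intr=0.0000 cont=0.0000 V=0.0000[hold]; j=7 S=226.5246 intr=0.0000 cont=0.0000 V=0.0000[hold]  S*(7)=74.2734
k=6: j=0 S=67.6825 intr=19.3375 cont=18.1125 V=19.3375[EX]; j=1 S=81.5061 intr=5.5139 cont=6.9592 V=6.9592[hold]; j=2 S=98.1531 intr=0.0000 cont=1.0874 V=1.0874[hold]; j=3 S=118.2000 intr=0.0000 cont=0.0000 V=0.0000[hold]; j=4 S=142.3414 intr=0.0000 cont=0.0000 V=0.0000[hold]; j=5 S=171.4134 intr=0.0000 cont=0.0000 V=0.0000[hold]; j=6 S=206.4232 intr=0.0000 cont=0.0000 V=0.0000[hold]  S*(6)=67.6825
k=5: j=0 S=74.2734 intr=12.7466 cont=12.3103 V=12.7466[EX]; j=1 S=89.4431 intr=0.0000 cont=3.6569 V=3.6569[hold]; j=2 S=107.7111 intr=0.0000 cont=0.4787 V=0.4787[hold]; j=3 S=129.7103 intr=0.0000 cont=0.0000 V=0.0000[hold]; j=4 S=156.2025 intr=0.0000 cont=0.0000 V=0.0000[hold]; j=5 S=188.1056 intr=0.0000 cont=0.0000 V=0.0000[hold]  S*(5)=74.2734
k=4: j=0 S=81.5061 intr=5.5139 cont=7.6068 V=7.6068[hold]; j=1 S=98.1531 intr=0.0000 cont=1.8710 V=1.8710[hold]; j=2 S=118.2000 intr=0.0000 cont=0.2107 V=0.2107[hold]; j=3 S=142.3414 intr=0.0000 cont=0.0000 V=0.0000[hold]; j=4 S=171.4134 intr=0.0000 cont=0.0000 V=0.0000[hold]  S*(4)=-
k=3: j=0 S=89.4431 intr=0.0000 cont=4.3697 V=4.3697[hold]; j=1 S=107.7111 intr=0.0000 cont=0.9386 V=0.9386[hold]; j=2 S=129.7103 intr=0.0000 cont=0.0928 V=0.0928[hold]; j=3 S=156.2025 intr=0.0000 cont=0.0000 V=0.0000[hold]  S*(3)=-
k=2: j=0 S=98.1531 intr=0.0000 cont=2.4358 V=2.4358[hold]; j=1 S=118.2000 intr=0.0000 cont=0.4638 V=0.4638[hold]; j=2 S=142.3414 intr=0.0000 cont=0.0408 V=0.0408[hold]  S*(2)=-
k=1: j=0 S=107.7111 intr=0.0000 cont=1.3254 V=1.3254[hold]; j=1 S=129.7103 intr=0.0000 cont=0.2265 V=0.2265[hold]  S*(1)=-
k=0: j=0 S=118.2000 intr=0.0000 cont=0.7070 V=0.7070[hold]  S*(0)=-

price = 0.7070
boundary = - - - - - 74.2734 67.6825 74.2734 67.6825
tree:
0.7070
1.3254 0.2265
2.4358 0.4638 0.0408
4.3697 0.9386 0.0928 0.0000
7.6068 1.8710 0.2107 0.0000 0.0000
12.7466 3.6569 0.4787 0.0000 0.0000 0.0000
19.3375 6.9592 1.0874 0.0000 0.0000 0.0000 0.0000
25.3435 12.7466 2.4701 0.0000 0.0000 0.0000 0.0000 0.0000
30.8166 19.3375 5.6112 0.0000 0.0000 0.0000 0.0000 0.0000 0.0000
35.8040 25.3435 12.7466 0.0000 0.0000 0.0000 0.0000 0.0000 0.0000 0.0000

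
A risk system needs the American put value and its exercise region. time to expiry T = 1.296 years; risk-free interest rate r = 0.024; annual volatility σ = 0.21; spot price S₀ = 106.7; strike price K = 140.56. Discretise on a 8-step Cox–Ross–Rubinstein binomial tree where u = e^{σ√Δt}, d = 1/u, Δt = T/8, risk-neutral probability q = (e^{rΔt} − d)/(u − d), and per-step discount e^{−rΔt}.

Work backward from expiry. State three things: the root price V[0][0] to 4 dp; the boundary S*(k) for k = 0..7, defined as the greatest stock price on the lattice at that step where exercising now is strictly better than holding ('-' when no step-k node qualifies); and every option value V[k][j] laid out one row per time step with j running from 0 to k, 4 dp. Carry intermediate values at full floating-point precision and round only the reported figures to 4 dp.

price = 34.0284
boundary = - 98.0520 106.7000 98.0520 106.7000 98.0520 106.7000 116.1108
tree:
34.0284
42.5080 25.8771
50.4551 33.8600 18.1555
57.7581 42.5080 25.2880 11.2180
64.4692 50.4551 33.8600 16.9771 5.5895
70.6363 57.7581 42.5080 24.6272 9.5165 1.7355
76.3036 64.4692 50.4551 33.8600 15.6555 3.4979 0.0000
81.5116 70.6363 57.7581 42.5080 24.4492 7.0498 0.0000 0.0000
86.2975 76.3036 64.4692 50.4551 33.8600 14.2085 0.0000 0.0000 0.0000

Δt=0.16200, u=1.08820, d=0.91895, q=0.50190, disc=e^(-rΔt)=0.99612
k=8 terminal: V=max(K-S,0) → 86.2975 76.3036 64.4692 50.4551 33.8600 14.2085 0.0000 0.0000 0.0000
k=7: j=0 S=59.0484 intr=81.5116 cont=80.9662 V=81.5116[EX]; j=1 S=69.9237 intr=70.6363 cont=70.0909 V=70.6363[EX]; j=2 S=82.8019 intr=57.7581 cont=57.2127 V=57.7581[EX]; j=3 S=98.0520 intr=42.5080 cont=41.9626 V=42.5080[EX]; j=4 S=116.1108 intr=24.4492 cont=23.9038 V=24.4492[EX]; j=5 S=137.4955 intr=3.0645 cont=7.0498 V=7.0498[hold]; j=6 S=162.8188 intr=0.0000 cont=0.0000 V=0.0000[hold]; j=7 S=192.8060 intr=0.0000 cont=0.0000 V=0.0000[hold]  S*(7)=116.1108
k=6: j=0 S=64.2564 intr=76.3036 cont=75.7582 V=76.3036[EX]; j=1 S=76.0908 intr=64.4692 cont=63.9237 V=64.4692[EX]; j=2 S=90.1049 intr=50.4551 cont=49.9097 V=50.4551[EX]; j=3 S=106.7000 intr=33.8600 cont=33.3146 V=33.8600[EX]; j=4 S=126.3515 intr=14.2085 cont=15.6555 V=15.6555[hold]; j=5 S=149.6224 intr=0.0000 cont=3.4979 V=3.4979[hold]; j=6 S=177.1792 intr=0.0000 cont=0.0000 V=0.0000[hold]  S*(6)=106.7000
k=5: j=0 S=69.9237 intr=70.6363 cont=70.0909 V=70.6363[EX]; j=1 S=82.8019 intr=57.7581 cont=57.2127 V=57.7581[EX]; j=2 S=98.0520 intr=42.5080 cont=41.9626 V=42.5080[EX]; j=3 S=116.1108 intr=24.4492 cont=24.6272 V=24.6272[hold]; j=4 S=137.4955 intr=3.0645 cont=9.5165 V=9.5165[hold]; j=5 S=162.8188 intr=0.0000 cont=1.7355 V=1.7355[hold]  S*(5)=98.0520
k=4: j=0 S=76.0908 intr=64.4692 cont=63.9237 V=64.4692[EX]; j=1 S=90.1049 intr=50.4551 cont=49.9097 V=50.4551[EX]; j=2 S=106.7000 intr=33.8600 cont=33.4036 V=33.8600[EX]; j=3 S=126.3515 intr=14.2085 cont=16.9771 V=16.9771[hold]; j=4 S=149.6224 intr=0.0000 cont=5.5895 V=5.5895[hold]  S*(4)=106.7000
k=3: j=0 S=82.8019 intr=57.7581 cont=57.2127 V=57.7581[EX]; j=1 S=98.0520 intr=42.5080 cont=41.9626 V=42.5080[EX]; j=2 S=116.1108 intr=24.4492 cont=25.2880 V=25.2880[hold]; j=3 S=137.4955 intr=3.0645 cont=11.2180 V=11.2180[hold]  S*(3)=98.0520
k=2: j=0 S=90.1049 intr=50.4551 cont=49.9097 V=50.4551[EX]; j=1 S=106.7000 intr=33.8600 cont=33.7339 V=33.8600[EX]; j=2 S=126.3515 intr=14.2085 cont=18.1555 V=18.1555[hold]  S*(2)=106.7000
k=1: j=0 S=98.0520 intr=42.5080 cont=41.9626 V=42.5080[EX]; j=1 S=116.1108 intr=24.4492 cont=25.8771 V=25.8771[hold]  S*(1)=98.0520
k=0: j=0 S=106.7000 intr=33.8600 cont=34.0284 V=34.0284[hold]  S*(0)=-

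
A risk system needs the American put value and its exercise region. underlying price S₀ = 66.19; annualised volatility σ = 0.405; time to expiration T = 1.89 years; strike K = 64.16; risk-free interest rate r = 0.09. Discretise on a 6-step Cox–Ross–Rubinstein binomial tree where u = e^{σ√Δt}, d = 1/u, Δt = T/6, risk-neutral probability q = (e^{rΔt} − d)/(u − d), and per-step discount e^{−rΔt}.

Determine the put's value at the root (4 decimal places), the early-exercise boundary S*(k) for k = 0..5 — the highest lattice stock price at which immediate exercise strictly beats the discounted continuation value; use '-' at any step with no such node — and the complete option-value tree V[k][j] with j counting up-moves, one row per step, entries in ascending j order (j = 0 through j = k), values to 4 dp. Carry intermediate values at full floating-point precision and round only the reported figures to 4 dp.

price = 9.0461
boundary = - - 42.0104 33.4688 42.0104 52.7321
tree:
9.0461
14.4196 4.3167
22.1496 7.6962 1.2644
30.6912 13.3324 2.6337 0.0000
37.4962 22.1496 5.4862 0.0000 0.0000
42.9176 30.6912 11.4279 0.0000 0.0000 0.0000
47.2366 37.4962 22.1496 0.0000 0.0000 0.0000 0.0000

Δt=0.31500, u=1.25521, d=0.79668, q=0.50613, disc=e^(-rΔt)=0.97205
k=6 terminal: V=max(K-S,0) → 47.2366 37.4962 22.1496 0.0000 0.0000 0.0000 0.0000
k=5: j=0 S=21.2424 intr=42.9176 cont=41.1242 V=42.9176[EX]; j=1 S=33.4688 intr=30.6912 cont=28.8978 V=30.6912[EX]; j=2 S=52.7321 intr=11.4279 cont=10.6333 V=11.4279[EX]; j=3 S=83.0826 intr=0.0000 cont=0.0000 V=0.0000[hold]; j=4 S=130.9017 intr=0.0000 cont=0.0000 V=0.0000[hold]; j=5 S=206.2436 intr=0.0000 cont=0.0000 V=0.0000[hold]  S*(5)=52.7321
k=4: j=0 S=26.6638 intr=37.4962 cont=35.7028 V=37.4962[EX]; j=1 S=42.0104 intr=22.1496 cont=20.3562 V=22.1496[EX]; j=2 S=66.1900 intr=0.0000 cont=5.4862 V=5.4862[hold]; j=3 S=104.2864 intr=0.0000 cont=0.0000 V=0.0000[hold]; j=4 S=164.3095 intr=0.0000 cont=0.0000 V=0.0000[hold]  S*(4)=42.0104
k=3: j=0 S=33.4688 intr=30.6912 cont=28.8978 V=30.6912[EX]; j=1 S=52.7321 intr=11.4279 cont=13.3324 V=13.3324[hold]; j=2 S=83.0826 intr=0.0000 cont=2.6337 V=2.6337[hold]; j=3 S=130.9017 intr=0.0000 cont=0.0000 V=0.0000[hold]  S*(3)=33.4688
k=2: j=0 S=42.0104 intr=22.1496 cont=21.2931 V=22.1496[EX]; j=1 S=66.1900 intr=0.0000 cont=7.6962 V=7.6962[hold]; j=2 S=104.2864 intr=0.0000 cont=1.2644 V=1.2644[hold]  S*(2)=42.0104
k=1: j=0 S=52.7321 intr=11.4279 cont=14.4196 V=14.4196[hold]; j=1 S=83.0826 intr=0.0000 cont=4.3167 V=4.3167[hold]  S*(1)=-
k=0: j=0 S=66.1900 intr=0.0000 cont=9.0461 V=9.0461[hold]  S*(0)=-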